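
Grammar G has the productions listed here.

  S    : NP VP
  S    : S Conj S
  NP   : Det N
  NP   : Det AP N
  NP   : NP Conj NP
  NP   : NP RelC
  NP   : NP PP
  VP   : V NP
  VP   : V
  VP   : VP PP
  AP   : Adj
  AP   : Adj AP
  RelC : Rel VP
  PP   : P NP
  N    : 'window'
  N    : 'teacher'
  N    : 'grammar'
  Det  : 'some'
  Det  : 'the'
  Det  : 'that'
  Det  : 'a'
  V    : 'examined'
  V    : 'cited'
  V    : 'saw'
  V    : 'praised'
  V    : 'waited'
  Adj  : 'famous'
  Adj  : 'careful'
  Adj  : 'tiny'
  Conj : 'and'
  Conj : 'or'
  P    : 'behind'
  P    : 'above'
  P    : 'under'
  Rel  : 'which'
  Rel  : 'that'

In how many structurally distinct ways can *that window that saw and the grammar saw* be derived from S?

[S [NP [NP [NP [Det that] [N window]] [RelC [Rel that] [VP [V saw]]]] [Conj and] [NP [Det the] [N grammar]]] [VP [V saw]]]
No rule offers an alternative attachment or grouping for any span, so this is the only derivation.

1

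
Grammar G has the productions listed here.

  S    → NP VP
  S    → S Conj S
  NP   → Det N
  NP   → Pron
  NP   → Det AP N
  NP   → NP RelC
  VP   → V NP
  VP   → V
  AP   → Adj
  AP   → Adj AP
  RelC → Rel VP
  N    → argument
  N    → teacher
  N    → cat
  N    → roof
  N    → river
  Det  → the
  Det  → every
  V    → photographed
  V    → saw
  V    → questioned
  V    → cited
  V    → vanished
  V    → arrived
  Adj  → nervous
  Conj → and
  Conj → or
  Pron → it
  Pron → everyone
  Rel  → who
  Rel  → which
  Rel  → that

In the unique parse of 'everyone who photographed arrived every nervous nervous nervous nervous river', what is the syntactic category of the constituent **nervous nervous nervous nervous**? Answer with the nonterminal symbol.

AP

S
  NP
    NP
      Pron: everyone
    RelC
      Rel: who
      VP
        V: photographed
  VP
    V: arrived
    NP
      Det: every
      AP
        Adj: nervous
        AP
          Adj: nervous
          AP
            Adj: nervous
            AP
              Adj: nervous
      N: river
The span 'nervous nervous nervous nervous' is the AP node built by AP → Adj AP.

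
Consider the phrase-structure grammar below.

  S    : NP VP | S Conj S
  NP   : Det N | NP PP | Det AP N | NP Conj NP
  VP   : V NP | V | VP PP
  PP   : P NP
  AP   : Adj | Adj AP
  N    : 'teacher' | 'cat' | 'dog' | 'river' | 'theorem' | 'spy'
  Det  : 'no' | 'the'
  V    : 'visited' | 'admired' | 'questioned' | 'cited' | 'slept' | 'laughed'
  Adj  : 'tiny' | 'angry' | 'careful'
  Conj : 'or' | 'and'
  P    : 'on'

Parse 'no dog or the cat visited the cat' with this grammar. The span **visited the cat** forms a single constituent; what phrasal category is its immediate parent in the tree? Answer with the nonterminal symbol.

S

S
  NP
    NP
      Det: no
      N: dog
    Conj: or
    NP
      Det: the
      N: cat
  VP
    V: visited
    NP
      Det: the
      N: cat
The span 'visited the cat' is the VP node built by VP → V NP.
Its mother is the S built by S → NP VP.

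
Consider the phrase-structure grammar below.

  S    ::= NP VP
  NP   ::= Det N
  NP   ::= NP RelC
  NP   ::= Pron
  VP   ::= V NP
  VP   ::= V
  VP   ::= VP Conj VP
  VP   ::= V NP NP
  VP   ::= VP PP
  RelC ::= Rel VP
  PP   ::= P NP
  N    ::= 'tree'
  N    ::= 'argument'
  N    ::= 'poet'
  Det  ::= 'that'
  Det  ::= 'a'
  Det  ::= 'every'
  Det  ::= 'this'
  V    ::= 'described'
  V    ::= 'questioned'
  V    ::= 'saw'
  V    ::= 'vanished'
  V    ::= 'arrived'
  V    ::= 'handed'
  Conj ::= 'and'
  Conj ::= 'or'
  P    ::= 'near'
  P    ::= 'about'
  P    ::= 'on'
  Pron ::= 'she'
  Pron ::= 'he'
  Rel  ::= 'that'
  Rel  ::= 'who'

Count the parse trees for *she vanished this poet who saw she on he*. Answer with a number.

Two of the 3 distinct bracketings:
[S [NP [Pron she]] [VP [V vanished] [NP [NP [Det this] [N poet]] [RelC [Rel who] [VP [VP [V saw] [NP [Pron she]]] [PP [P on] [NP [Pron he]]]]]]]]
[S [NP [Pron she]] [VP [VP [V vanished] [NP [NP [Det this] [N poet]] [RelC [Rel who] [VP [V saw] [NP [Pron she]]]]]] [PP [P on] [NP [Pron he]]]]]
The trees differ in how a recursive rule is bracketed over the same span.

3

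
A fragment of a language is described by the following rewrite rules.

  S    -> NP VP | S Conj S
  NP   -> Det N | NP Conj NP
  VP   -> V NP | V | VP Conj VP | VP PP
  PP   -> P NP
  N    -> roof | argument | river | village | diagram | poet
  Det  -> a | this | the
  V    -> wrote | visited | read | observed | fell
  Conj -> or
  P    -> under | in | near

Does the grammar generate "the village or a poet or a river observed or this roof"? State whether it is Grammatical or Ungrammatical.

For S → NP VP, every NP-prefix leaves a non-VP remainder: after 'the village' the remainder is not a VP; after 'the village or a poet' the remainder is not a VP; after 'the village or a poet or a river' the remainder is not a VP. The alternative S rule S → S Conj S likewise has no satisfying split.

Ungrammatical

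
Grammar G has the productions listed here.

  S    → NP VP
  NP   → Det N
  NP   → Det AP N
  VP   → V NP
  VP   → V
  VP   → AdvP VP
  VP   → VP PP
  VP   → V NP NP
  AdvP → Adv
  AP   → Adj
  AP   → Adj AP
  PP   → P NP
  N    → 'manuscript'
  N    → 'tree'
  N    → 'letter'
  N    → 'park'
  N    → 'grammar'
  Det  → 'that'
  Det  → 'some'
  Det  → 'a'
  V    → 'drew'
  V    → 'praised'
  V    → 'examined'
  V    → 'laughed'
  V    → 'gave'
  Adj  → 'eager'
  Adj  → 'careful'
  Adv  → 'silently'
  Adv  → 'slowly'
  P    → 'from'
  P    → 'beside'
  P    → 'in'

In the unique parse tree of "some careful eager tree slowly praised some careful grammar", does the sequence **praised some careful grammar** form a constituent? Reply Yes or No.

[S [NP [Det some] [AP [Adj careful] [AP [Adj eager]]] [N tree]] [VP [AdvP [Adv slowly]] [VP [V praised] [NP [Det some] [AP [Adj careful]] [N grammar]]]]]
The words 'praised some careful grammar' are exhaustively dominated by a single VP node (built by VP → V NP), so they form a constituent.

Yes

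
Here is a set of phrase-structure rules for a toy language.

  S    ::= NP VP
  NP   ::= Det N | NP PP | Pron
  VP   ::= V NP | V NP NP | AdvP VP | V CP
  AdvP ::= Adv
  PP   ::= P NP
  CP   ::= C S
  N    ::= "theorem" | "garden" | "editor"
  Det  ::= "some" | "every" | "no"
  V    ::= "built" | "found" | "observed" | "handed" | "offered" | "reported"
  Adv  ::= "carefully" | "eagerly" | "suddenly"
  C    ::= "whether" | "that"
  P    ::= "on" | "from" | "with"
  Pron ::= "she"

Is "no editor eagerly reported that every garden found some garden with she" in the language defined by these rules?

S
  NP
    Det: no
    N: editor
  VP
    AdvP
      Adv: eagerly
    VP
      V: reported
      CP
        C: that
        S
          NP
            Det: every
            N: garden
          VP
            V: found
            NP
              NP
                Det: some
                N: garden
              PP
                P: with
                NP
                  Pron: she
Every word is introduced by a lexical rule and the phrasal rules combine the resulting categories into a single S.

Grammatical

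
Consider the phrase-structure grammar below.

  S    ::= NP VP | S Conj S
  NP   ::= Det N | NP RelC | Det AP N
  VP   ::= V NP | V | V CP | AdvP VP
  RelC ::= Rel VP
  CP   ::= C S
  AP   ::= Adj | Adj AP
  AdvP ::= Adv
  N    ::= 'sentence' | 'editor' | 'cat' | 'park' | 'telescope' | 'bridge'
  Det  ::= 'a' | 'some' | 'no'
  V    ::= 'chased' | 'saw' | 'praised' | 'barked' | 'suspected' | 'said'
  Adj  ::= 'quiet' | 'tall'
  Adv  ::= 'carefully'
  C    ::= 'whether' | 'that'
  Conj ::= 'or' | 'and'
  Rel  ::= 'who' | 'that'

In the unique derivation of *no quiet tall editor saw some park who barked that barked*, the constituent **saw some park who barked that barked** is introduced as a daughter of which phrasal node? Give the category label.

S

[S [NP [Det no] [AP [Adj quiet] [AP [Adj tall]]] [N editor]] [VP [V saw] [NP [NP [NP [Det some] [N park]] [RelC [Rel who] [VP [V barked]]]] [RelC [Rel that] [VP [V barked]]]]]]
The span 'saw some park who barked that barked' is the VP node built by VP → V NP.
Its mother is the S built by S → NP VP.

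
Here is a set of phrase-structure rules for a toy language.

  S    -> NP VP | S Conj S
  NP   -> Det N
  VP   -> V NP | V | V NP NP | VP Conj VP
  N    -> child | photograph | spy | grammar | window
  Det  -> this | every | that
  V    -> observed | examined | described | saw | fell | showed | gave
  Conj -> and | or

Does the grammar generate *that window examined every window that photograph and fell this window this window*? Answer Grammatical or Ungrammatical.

[S [NP [Det that] [N window]] [VP [VP [V examined] [NP [Det every] [N window]] [NP [Det that] [N photograph]]] [Conj and] [VP [V fell] [NP [Det this] [N window]] [NP [Det this] [N window]]]]]
Every word is introduced by a lexical rule and the phrasal rules combine the resulting categories into a single S.

Grammatical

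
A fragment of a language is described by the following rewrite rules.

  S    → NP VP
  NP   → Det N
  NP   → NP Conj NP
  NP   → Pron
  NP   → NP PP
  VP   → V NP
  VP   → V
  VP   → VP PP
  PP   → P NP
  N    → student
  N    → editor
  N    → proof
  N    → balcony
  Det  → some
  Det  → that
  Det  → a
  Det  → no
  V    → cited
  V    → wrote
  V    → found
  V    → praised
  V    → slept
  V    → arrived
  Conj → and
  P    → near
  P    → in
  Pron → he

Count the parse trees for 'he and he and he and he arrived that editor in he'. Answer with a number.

Two of the 10 distinct bracketings:
[S [NP [NP [Pron he]] [Conj and] [NP [NP [Pron he]] [Conj and] [NP [NP [Pron he]] [Conj and] [NP [Pron he]]]]] [VP [V arrived] [NP [NP [Det that] [N editor]] [PP [P in] [NP [Pron he]]]]]]
[S [NP [NP [Pron he]] [Conj and] [NP [NP [Pron he]] [Conj and] [NP [NP [Pron he]] [Conj and] [NP [Pron he]]]]] [VP [VP [V arrived] [NP [Det that] [N editor]]] [PP [P in] [NP [Pron he]]]]]
The difference turns on whether NP → NP PP is used at the relevant span, versus an alternative expansion of NP.

10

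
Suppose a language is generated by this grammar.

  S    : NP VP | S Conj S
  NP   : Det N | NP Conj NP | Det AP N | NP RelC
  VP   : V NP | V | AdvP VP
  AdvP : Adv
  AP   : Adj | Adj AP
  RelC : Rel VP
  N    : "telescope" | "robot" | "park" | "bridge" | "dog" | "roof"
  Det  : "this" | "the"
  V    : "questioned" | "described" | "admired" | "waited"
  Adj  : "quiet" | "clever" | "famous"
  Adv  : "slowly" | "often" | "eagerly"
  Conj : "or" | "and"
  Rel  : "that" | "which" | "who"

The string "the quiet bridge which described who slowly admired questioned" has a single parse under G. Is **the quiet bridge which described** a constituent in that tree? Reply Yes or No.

[S [NP [NP [NP [Det the] [AP [Adj quiet]] [N bridge]] [RelC [Rel which] [VP [V described]]]] [RelC [Rel who] [VP [AdvP [Adv slowly]] [VP [V admired]]]]] [VP [V questioned]]]
The words 'the quiet bridge which described' are exhaustively dominated by a single NP node (built by NP → NP RelC), so they form a constituent.

Yes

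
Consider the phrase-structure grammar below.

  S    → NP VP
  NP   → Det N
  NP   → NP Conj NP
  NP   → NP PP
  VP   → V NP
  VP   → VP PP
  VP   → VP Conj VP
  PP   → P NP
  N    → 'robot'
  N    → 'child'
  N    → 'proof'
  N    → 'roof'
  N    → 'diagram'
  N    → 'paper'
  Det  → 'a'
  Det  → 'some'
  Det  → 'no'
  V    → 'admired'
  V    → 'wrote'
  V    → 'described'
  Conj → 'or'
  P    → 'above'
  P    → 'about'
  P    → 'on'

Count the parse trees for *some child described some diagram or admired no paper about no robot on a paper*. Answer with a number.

Two of the 9 distinct bracketings:
[S [NP [Det some] [N child]] [VP [VP [VP [V described] [NP [Det some] [N diagram]]] [Conj or] [VP [V admired] [NP [Det no] [N paper]]]] [PP [P about] [NP [NP [Det no] [N robot]] [PP [P on] [NP [Det a] [N paper]]]]]]]
[S [NP [Det some] [N child]] [VP [VP [VP [VP [V described] [NP [Det some] [N diagram]]] [Conj or] [VP [V admired] [NP [Det no] [N paper]]]] [PP [P about] [NP [Det no] [N robot]]]] [PP [P on] [NP [Det a] [N paper]]]]]
The difference turns on whether NP → NP PP is used at the relevant span, versus an alternative expansion of NP.

9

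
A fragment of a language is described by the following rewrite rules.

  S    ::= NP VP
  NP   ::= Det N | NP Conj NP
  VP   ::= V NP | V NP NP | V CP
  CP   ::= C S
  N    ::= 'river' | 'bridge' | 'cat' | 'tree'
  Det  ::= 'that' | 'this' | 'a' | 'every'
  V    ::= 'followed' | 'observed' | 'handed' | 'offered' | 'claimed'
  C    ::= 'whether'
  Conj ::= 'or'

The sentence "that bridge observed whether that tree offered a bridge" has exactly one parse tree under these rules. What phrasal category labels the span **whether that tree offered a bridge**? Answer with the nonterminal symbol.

CP

[S [NP [Det that] [N bridge]] [VP [V observed] [CP [C whether] [S [NP [Det that] [N tree]] [VP [V offered] [NP [Det a] [N bridge]]]]]]]
The span 'whether that tree offered a bridge' is the CP node built by CP → C S.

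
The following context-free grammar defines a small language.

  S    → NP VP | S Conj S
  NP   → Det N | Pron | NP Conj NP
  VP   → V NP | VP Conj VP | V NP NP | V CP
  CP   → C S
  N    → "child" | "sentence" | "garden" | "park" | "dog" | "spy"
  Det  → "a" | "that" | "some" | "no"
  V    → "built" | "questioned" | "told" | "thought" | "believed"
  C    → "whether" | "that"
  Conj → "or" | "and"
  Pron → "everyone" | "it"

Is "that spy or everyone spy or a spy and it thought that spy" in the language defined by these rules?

A Pron word can never sit immediately before an N word in any string this grammar generates, so the substring 'everyone spy' rules out a derivation.

Ungrammatical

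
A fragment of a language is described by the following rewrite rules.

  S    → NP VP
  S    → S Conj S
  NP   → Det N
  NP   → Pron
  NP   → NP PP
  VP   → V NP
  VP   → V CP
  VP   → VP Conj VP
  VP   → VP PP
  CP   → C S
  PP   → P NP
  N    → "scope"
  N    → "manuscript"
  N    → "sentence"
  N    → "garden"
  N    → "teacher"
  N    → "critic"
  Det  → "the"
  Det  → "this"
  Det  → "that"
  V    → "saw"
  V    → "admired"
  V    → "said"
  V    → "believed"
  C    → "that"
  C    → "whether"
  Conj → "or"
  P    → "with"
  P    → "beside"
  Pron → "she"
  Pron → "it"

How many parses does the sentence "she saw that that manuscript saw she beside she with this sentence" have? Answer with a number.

Two of the 9 distinct bracketings:
[S [NP [Pron she]] [VP [V saw] [CP [C that] [S [NP [Det that] [N manuscript]] [VP [V saw] [NP [NP [Pron she]] [PP [P beside] [NP [NP [Pron she]] [PP [P with] [NP [Det this] [N sentence]]]]]]]]]]]
[S [NP [Pron she]] [VP [V saw] [CP [C that] [S [NP [Det that] [N manuscript]] [VP [V saw] [NP [NP [NP [Pron she]] [PP [P beside] [NP [Pron she]]]] [PP [P with] [NP [Det this] [N sentence]]]]]]]]]
The trees differ in how a recursive rule is bracketed over the same span.

9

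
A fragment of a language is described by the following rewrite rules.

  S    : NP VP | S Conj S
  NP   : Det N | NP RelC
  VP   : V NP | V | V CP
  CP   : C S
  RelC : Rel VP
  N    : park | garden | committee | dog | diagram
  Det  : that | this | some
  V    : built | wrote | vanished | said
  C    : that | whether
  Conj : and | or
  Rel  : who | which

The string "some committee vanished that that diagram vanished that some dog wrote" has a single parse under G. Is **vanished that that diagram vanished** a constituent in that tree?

No

[S [NP [Det some] [N committee]] [VP [V vanished] [CP [C that] [S [NP [Det that] [N diagram]] [VP [V vanished] [CP [C that] [S [NP [Det some] [N dog]] [VP [V wrote]]]]]]]]]
The smallest constituent containing 'vanished that that diagram vanished' is the VP spanning 'vanished that that diagram vanished that some dog wrote'; no single node in the tree dominates exactly the given words.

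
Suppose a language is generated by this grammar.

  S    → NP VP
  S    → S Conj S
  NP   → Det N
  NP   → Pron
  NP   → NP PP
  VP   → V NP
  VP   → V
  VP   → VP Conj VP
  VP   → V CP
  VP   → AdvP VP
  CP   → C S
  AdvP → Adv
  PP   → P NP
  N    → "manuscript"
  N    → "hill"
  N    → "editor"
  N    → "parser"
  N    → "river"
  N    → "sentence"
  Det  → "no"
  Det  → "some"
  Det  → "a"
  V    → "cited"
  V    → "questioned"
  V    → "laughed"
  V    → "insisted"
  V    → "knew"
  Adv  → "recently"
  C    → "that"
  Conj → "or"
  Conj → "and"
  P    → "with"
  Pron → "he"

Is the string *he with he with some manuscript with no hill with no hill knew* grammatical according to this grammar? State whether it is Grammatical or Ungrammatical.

Grammatical

[S [NP [NP [Pron he]] [PP [P with] [NP [NP [Pron he]] [PP [P with] [NP [NP [Det some] [N manuscript]] [PP [P with] [NP [NP [Det no] [N hill]] [PP [P with] [NP [Det no] [N hill]]]]]]]]]] [VP [V knew]]]
Every word is introduced by a lexical rule and the phrasal rules combine the resulting categories into a single S.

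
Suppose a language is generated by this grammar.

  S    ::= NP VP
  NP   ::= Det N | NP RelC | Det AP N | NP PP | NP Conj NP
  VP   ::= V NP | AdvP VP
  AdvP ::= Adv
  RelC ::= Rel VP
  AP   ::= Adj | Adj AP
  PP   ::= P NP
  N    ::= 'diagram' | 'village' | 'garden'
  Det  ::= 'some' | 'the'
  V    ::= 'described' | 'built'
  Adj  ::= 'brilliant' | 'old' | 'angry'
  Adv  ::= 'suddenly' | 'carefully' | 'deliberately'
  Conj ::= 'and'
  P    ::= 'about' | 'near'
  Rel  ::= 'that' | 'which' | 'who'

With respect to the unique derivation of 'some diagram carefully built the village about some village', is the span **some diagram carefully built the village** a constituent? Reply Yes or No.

[S [NP [Det some] [N diagram]] [VP [AdvP [Adv carefully]] [VP [V built] [NP [NP [Det the] [N village]] [PP [P about] [NP [Det some] [N village]]]]]]]
The smallest constituent containing 'some diagram carefully built the village' is the S spanning 'some diagram carefully built the village about some village'; no single node in the tree dominates exactly the given words.

No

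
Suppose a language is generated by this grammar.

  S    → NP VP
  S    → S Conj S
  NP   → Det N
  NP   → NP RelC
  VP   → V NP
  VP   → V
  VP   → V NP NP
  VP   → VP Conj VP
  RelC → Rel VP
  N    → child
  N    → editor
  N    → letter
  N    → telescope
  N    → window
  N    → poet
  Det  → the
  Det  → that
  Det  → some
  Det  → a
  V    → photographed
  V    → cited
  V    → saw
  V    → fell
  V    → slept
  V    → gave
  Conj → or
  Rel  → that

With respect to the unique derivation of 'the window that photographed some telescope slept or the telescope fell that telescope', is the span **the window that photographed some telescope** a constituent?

Yes

[S [S [NP [NP [Det the] [N window]] [RelC [Rel that] [VP [V photographed] [NP [Det some] [N telescope]]]]] [VP [V slept]]] [Conj or] [S [NP [Det the] [N telescope]] [VP [V fell] [NP [Det that] [N telescope]]]]]
The words 'the window that photographed some telescope' are exhaustively dominated by a single NP node (built by NP → NP RelC), so they form a constituent.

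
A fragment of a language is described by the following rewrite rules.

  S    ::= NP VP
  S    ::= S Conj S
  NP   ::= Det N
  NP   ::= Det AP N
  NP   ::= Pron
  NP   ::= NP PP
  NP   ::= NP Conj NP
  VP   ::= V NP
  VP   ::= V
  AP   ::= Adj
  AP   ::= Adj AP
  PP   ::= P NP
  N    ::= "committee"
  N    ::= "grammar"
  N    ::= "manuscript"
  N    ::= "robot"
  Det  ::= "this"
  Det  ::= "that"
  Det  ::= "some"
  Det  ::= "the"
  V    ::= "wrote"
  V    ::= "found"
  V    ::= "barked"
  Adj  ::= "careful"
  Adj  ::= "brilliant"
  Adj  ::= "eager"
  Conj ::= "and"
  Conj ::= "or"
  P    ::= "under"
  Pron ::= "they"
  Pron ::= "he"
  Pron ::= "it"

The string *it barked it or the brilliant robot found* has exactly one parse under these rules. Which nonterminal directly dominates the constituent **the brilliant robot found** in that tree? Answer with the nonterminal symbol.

S

S
  S
    NP
      Pron: it
    VP
      V: barked
      NP
        Pron: it
  Conj: or
  S
    NP
      Det: the
      AP
        Adj: brilliant
      N: robot
    VP
      V: found
The span 'the brilliant robot found' is the S node built by S → NP VP.
Its mother is the S built by S → S Conj S.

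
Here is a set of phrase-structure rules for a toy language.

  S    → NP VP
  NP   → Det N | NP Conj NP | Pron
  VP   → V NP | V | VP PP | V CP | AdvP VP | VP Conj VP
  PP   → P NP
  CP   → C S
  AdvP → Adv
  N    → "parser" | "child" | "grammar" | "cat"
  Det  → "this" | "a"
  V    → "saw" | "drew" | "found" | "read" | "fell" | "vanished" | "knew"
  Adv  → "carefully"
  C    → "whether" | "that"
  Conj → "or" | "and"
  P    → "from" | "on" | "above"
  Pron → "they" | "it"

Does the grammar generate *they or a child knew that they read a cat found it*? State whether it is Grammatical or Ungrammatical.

Ungrammatical

For S → NP VP, every NP-prefix leaves a non-VP remainder: after 'they' the remainder is not a VP; after 'they or a child' the remainder is not a VP.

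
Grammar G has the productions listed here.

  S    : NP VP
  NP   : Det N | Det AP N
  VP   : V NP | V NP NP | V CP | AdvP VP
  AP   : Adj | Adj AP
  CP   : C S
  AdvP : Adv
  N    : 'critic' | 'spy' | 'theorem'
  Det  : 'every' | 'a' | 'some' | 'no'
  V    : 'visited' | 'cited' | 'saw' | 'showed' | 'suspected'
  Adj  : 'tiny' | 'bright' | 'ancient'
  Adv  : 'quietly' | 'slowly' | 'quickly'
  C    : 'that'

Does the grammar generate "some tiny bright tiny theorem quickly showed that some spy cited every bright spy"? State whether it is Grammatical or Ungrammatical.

[S [NP [Det some] [AP [Adj tiny] [AP [Adj bright] [AP [Adj tiny]]]] [N theorem]] [VP [AdvP [Adv quickly]] [VP [V showed] [CP [C that] [S [NP [Det some] [N spy]] [VP [V cited] [NP [Det every] [AP [Adj bright]] [N spy]]]]]]]]
The bracketing above is licensed at every node by one of the given productions, with S at the root.

Grammatical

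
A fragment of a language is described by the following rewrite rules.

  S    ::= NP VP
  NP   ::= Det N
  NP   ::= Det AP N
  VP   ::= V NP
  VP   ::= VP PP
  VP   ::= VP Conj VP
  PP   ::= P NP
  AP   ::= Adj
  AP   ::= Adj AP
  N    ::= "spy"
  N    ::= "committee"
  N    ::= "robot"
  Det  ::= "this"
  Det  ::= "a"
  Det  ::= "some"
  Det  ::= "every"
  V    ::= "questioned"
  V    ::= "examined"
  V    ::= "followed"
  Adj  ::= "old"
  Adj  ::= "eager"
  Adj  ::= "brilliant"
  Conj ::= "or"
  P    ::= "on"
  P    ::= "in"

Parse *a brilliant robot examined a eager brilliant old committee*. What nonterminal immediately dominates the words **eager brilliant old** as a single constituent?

S
  NP
    Det: a
    AP
      Adj: brilliant
    N: robot
  VP
    V: examined
    NP
      Det: a
      AP
        Adj: eager
        AP
          Adj: brilliant
          AP
            Adj: old
      N: committee
The span 'eager brilliant old' is the AP node built by AP → Adj AP.

AP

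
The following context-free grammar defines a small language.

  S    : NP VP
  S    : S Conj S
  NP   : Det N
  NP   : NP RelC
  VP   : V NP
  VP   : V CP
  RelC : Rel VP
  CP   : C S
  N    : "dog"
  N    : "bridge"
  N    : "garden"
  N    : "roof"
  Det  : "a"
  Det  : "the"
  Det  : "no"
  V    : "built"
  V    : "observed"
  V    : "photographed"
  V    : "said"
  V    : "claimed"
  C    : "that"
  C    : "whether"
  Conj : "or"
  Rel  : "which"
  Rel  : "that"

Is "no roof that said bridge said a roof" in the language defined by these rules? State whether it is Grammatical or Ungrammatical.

Ungrammatical

A V word can never sit immediately before an N word in any string this grammar generates, so the substring 'said bridge' rules out a derivation.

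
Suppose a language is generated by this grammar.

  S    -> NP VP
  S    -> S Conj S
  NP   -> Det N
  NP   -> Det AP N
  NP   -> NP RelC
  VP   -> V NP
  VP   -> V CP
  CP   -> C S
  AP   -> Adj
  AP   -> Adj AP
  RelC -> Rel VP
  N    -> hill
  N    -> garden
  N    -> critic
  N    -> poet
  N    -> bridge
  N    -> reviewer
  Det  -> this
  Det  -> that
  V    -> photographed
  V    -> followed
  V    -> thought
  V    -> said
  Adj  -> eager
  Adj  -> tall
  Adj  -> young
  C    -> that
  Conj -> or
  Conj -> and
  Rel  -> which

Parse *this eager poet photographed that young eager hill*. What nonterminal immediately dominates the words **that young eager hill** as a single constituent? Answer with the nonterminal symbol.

S
  NP
    Det: this
    AP
      Adj: eager
    N: poet
  VP
    V: photographed
    NP
      Det: that
      AP
        Adj: young
        AP
          Adj: eager
      N: hill
The span 'that young eager hill' is the NP node built by NP → Det AP N.

NP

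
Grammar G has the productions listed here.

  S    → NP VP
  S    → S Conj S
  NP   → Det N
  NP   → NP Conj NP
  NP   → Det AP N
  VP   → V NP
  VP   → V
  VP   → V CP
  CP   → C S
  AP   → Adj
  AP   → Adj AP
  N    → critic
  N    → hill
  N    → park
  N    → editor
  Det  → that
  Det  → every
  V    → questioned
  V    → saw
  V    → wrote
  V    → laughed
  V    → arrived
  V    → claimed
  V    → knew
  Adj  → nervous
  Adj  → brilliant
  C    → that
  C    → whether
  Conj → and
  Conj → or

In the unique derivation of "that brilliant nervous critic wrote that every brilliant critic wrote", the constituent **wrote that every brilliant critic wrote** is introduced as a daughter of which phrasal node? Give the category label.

[S [NP [Det that] [AP [Adj brilliant] [AP [Adj nervous]]] [N critic]] [VP [V wrote] [CP [C that] [S [NP [Det every] [AP [Adj brilliant]] [N critic]] [VP [V wrote]]]]]]
The span 'wrote that every brilliant critic wrote' is the VP node built by VP → V CP.
Its mother is the S built by S → NP VP.

S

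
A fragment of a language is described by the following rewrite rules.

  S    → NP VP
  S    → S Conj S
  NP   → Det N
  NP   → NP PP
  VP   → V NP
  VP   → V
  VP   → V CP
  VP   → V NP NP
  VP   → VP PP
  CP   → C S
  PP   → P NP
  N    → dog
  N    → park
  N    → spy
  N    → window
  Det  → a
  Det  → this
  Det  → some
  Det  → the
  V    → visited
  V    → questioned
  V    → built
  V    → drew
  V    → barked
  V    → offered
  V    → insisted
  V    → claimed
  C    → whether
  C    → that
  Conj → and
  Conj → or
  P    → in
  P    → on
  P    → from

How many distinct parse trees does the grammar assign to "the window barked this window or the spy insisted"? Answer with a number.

[S [S [NP [Det the] [N window]] [VP [V barked] [NP [Det this] [N window]]]] [Conj or] [S [NP [Det the] [N spy]] [VP [V insisted]]]]
No rule offers an alternative attachment or grouping for any span, so this is the only derivation.

1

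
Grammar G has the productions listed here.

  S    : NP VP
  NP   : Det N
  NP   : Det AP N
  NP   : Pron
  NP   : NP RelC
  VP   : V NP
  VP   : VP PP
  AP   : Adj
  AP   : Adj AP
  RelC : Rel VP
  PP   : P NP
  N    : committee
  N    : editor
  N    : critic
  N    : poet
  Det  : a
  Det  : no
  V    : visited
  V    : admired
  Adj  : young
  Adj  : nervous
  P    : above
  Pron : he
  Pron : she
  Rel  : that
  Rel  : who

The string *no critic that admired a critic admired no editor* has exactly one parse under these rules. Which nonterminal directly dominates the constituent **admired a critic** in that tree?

RelC

S
  NP
    NP
      Det: no
      N: critic
    RelC
      Rel: that
      VP
        V: admired
        NP
          Det: a
          N: critic
  VP
    V: admired
    NP
      Det: no
      N: editor
The span 'admired a critic' is the VP node built by VP → V NP.
Its mother is the RelC built by RelC → Rel VP.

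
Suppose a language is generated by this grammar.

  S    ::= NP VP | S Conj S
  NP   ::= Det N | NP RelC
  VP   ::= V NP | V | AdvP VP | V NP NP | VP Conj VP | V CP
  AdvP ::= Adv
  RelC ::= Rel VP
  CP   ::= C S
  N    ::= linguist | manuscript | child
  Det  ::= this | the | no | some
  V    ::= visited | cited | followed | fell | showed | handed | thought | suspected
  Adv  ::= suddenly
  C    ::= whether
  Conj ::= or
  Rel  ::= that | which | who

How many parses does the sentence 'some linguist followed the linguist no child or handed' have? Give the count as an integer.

[S [NP [Det some] [N linguist]] [VP [VP [V followed] [NP [Det the] [N linguist]] [NP [Det no] [N child]]] [Conj or] [VP [V handed]]]]
No rule offers an alternative attachment or grouping for any span, so this is the only derivation.

1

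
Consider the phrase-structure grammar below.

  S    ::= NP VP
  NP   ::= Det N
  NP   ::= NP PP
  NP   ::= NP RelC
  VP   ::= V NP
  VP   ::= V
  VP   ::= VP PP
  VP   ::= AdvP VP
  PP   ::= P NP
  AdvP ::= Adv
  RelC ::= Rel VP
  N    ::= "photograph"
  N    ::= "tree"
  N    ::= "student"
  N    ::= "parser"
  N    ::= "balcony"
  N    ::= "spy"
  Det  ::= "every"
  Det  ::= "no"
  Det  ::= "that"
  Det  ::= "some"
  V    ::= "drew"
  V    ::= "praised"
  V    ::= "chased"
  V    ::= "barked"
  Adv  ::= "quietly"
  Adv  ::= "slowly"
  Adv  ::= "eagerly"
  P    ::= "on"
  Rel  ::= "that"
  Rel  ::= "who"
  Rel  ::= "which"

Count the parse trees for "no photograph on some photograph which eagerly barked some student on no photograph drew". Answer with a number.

Two of the 9 distinct bracketings:
[S [NP [NP [Det no] [N photograph]] [PP [P on] [NP [NP [NP [Det some] [N photograph]] [RelC [Rel which] [VP [AdvP [Adv eagerly]] [VP [V barked] [NP [Det some] [N student]]]]]] [PP [P on] [NP [Det no] [N photograph]]]]]] [VP [V drew]]]
[S [NP [NP [Det no] [N photograph]] [PP [P on] [NP [NP [Det some] [N photograph]] [RelC [Rel which] [VP [VP [AdvP [Adv eagerly]] [VP [V barked] [NP [Det some] [N student]]]] [PP [P on] [NP [Det no] [N photograph]]]]]]]] [VP [V drew]]]
The difference turns on whether VP → VP PP is used at the relevant span, versus an alternative expansion of VP.

9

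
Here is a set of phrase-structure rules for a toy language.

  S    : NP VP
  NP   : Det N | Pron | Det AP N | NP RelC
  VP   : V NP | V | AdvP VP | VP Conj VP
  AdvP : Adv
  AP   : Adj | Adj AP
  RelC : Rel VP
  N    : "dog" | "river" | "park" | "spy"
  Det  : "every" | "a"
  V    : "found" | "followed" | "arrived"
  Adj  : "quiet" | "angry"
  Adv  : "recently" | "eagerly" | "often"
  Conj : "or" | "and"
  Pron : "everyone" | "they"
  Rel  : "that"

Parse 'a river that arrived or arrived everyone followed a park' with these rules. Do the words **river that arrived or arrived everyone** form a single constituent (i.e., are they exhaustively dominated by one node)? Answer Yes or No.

[S [NP [NP [Det a] [N river]] [RelC [Rel that] [VP [VP [V arrived]] [Conj or] [VP [V arrived] [NP [Pron everyone]]]]]] [VP [V followed] [NP [Det a] [N park]]]]
The smallest constituent containing 'river that arrived or arrived everyone' is the NP spanning 'a river that arrived or arrived everyone'; no single node in the tree dominates exactly the given words.

No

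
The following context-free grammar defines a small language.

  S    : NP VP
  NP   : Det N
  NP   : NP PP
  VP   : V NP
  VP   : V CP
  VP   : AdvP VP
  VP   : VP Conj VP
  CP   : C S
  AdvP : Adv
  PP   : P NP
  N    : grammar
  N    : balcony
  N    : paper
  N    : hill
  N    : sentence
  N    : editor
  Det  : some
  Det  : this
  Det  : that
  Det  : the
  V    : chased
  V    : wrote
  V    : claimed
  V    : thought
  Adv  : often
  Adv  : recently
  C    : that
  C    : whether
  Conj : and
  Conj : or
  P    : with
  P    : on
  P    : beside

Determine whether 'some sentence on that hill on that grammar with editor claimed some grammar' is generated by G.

A P word can never sit immediately before an N word in any string this grammar generates, so the substring 'with editor' rules out a derivation.

Ungrammatical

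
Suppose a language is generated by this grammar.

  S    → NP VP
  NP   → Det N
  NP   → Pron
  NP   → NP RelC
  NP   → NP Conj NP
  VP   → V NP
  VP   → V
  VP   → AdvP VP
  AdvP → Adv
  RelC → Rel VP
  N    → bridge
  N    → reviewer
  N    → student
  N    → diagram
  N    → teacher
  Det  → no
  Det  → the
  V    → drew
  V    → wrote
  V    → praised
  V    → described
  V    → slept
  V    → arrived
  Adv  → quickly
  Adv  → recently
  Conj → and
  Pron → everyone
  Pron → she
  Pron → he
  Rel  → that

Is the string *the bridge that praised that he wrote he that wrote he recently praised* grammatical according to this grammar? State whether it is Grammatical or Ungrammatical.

Ungrammatical

A Rel word can never sit immediately before a Pron word in any string this grammar generates, so the substring 'that he' rules out a derivation.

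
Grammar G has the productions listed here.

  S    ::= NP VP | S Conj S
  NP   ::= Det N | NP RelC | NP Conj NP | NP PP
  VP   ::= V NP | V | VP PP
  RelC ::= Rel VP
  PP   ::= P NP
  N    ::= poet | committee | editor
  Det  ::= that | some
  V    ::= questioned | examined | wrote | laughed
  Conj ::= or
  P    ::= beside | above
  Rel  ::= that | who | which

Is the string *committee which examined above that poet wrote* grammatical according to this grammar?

Ungrammatical

For S → NP VP, no prefix of the string parses as an NP. The alternative S rule S → S Conj S likewise has no satisfying split.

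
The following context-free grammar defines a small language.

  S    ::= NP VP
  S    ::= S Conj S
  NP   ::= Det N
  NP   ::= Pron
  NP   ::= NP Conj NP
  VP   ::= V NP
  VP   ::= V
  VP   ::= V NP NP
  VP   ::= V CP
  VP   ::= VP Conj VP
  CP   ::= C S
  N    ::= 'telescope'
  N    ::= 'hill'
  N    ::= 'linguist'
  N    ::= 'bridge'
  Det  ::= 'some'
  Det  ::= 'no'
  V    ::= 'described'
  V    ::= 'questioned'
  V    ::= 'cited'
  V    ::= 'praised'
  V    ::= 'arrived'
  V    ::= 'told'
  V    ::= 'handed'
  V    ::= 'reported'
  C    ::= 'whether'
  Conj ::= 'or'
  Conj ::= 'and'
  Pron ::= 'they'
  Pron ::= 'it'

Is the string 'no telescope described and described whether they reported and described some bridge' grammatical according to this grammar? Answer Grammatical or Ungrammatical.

S
  NP
    Det: no
    N: telescope
  VP
    VP
      V: described
    Conj: and
    VP
      V: described
      CP
        C: whether
        S
          NP
            Pron: they
          VP
            VP
              V: reported
            Conj: and
            VP
              V: described
              NP
                Det: some
                N: bridge
Each bracket corresponds to one application of a listed rule, so the string is derivable from S.

Grammatical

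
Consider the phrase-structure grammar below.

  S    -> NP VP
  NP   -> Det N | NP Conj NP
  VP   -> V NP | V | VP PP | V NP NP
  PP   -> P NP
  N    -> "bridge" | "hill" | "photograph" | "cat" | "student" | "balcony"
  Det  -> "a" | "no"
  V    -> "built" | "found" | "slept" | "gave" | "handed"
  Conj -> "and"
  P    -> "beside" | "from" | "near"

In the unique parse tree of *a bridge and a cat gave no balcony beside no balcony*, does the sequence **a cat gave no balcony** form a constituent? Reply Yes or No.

[S [NP [NP [Det a] [N bridge]] [Conj and] [NP [Det a] [N cat]]] [VP [VP [V gave] [NP [Det no] [N balcony]]] [PP [P beside] [NP [Det no] [N balcony]]]]]
The smallest constituent containing 'a cat gave no balcony' is the S spanning 'a bridge and a cat gave no balcony beside no balcony'; no single node in the tree dominates exactly the given words.

No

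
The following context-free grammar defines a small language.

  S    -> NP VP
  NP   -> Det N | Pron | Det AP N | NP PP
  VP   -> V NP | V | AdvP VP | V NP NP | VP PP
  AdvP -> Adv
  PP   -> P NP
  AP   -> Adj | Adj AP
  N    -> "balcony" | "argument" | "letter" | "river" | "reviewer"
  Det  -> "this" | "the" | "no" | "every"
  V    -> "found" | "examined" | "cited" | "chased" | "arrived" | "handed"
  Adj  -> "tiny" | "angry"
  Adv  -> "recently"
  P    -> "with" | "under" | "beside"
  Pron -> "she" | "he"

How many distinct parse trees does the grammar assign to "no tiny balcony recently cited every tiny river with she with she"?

9

Two of the 9 distinct bracketings:
[S [NP [Det no] [AP [Adj tiny]] [N balcony]] [VP [AdvP [Adv recently]] [VP [V cited] [NP [NP [Det every] [AP [Adj tiny]] [N river]] [PP [P with] [NP [NP [Pron she]] [PP [P with] [NP [Pron she]]]]]]]]]
[S [NP [Det no] [AP [Adj tiny]] [N balcony]] [VP [AdvP [Adv recently]] [VP [V cited] [NP [NP [NP [Det every] [AP [Adj tiny]] [N river]] [PP [P with] [NP [Pron she]]]] [PP [P with] [NP [Pron she]]]]]]]
The trees differ in how a recursive rule is bracketed over the same span.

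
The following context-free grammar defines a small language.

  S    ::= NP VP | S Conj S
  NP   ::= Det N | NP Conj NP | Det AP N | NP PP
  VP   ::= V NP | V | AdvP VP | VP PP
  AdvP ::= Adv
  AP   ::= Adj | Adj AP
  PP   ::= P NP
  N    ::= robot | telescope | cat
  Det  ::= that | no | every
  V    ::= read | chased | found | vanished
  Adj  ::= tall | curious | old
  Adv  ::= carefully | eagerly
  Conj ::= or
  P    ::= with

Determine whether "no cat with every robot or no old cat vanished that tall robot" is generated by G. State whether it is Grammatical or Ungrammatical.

Grammatical

[S [NP [NP [NP [Det no] [N cat]] [PP [P with] [NP [Det every] [N robot]]]] [Conj or] [NP [Det no] [AP [Adj old]] [N cat]]] [VP [V vanished] [NP [Det that] [AP [Adj tall]] [N robot]]]]
Every word is introduced by a lexical rule and the phrasal rules combine the resulting categories into a single S.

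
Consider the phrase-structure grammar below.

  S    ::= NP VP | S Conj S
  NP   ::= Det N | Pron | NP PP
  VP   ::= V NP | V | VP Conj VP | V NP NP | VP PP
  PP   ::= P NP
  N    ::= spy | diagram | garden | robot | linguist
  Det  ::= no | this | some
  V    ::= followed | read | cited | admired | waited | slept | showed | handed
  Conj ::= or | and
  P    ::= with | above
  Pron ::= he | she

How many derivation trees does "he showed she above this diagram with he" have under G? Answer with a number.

5

Two of the 5 distinct bracketings:
[S [NP [Pron he]] [VP [V showed] [NP [NP [Pron she]] [PP [P above] [NP [NP [Det this] [N diagram]] [PP [P with] [NP [Pron he]]]]]]]]
[S [NP [Pron he]] [VP [V showed] [NP [NP [NP [Pron she]] [PP [P above] [NP [Det this] [N diagram]]]] [PP [P with] [NP [Pron he]]]]]]
The trees differ in how a recursive rule is bracketed over the same span.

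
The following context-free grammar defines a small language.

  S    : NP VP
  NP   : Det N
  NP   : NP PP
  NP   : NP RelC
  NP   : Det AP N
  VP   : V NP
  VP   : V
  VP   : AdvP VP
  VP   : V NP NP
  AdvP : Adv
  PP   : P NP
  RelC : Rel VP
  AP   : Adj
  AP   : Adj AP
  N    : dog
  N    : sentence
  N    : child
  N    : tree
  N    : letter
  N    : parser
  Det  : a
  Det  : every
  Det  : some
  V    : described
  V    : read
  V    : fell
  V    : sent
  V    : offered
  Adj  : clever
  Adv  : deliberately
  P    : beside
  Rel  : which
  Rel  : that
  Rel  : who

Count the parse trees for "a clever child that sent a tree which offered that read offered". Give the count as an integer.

3

Two of the 3 distinct bracketings:
[S [NP [NP [Det a] [AP [Adj clever]] [N child]] [RelC [Rel that] [VP [V sent] [NP [NP [NP [Det a] [N tree]] [RelC [Rel which] [VP [V offered]]]] [RelC [Rel that] [VP [V read]]]]]]] [VP [V offered]]]
[S [NP [NP [NP [Det a] [AP [Adj clever]] [N child]] [RelC [Rel that] [VP [V sent] [NP [NP [Det a] [N tree]] [RelC [Rel which] [VP [V offered]]]]]]] [RelC [Rel that] [VP [V read]]]] [VP [V offered]]]
The trees differ in how a recursive rule is bracketed over the same span.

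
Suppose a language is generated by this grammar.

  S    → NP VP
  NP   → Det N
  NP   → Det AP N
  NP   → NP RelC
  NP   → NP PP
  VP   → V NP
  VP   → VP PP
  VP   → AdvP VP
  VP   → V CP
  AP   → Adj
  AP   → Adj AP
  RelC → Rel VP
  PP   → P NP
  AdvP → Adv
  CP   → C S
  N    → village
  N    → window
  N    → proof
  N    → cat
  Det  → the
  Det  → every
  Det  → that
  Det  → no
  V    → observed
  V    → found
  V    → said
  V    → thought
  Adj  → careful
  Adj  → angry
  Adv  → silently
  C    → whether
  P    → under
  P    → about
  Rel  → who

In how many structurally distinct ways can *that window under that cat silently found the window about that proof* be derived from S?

3

Two of the 3 distinct bracketings:
[S [NP [NP [Det that] [N window]] [PP [P under] [NP [Det that] [N cat]]]] [VP [VP [AdvP [Adv silently]] [VP [V found] [NP [Det the] [N window]]]] [PP [P about] [NP [Det that] [N proof]]]]]
[S [NP [NP [Det that] [N window]] [PP [P under] [NP [Det that] [N cat]]]] [VP [AdvP [Adv silently]] [VP [V found] [NP [NP [Det the] [N window]] [PP [P about] [NP [Det that] [N proof]]]]]]]
The difference turns on whether VP → VP PP is used at the relevant span, versus an alternative expansion of VP.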